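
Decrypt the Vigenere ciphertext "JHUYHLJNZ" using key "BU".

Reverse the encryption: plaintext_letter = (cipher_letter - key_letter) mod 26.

Step 1: Extend key: BUBUBUBUB
Step 2: Decrypt each letter (c - k) mod 26:
  J(9) - B(1) = (9-1) mod 26 = 8 = I
  H(7) - U(20) = (7-20) mod 26 = 13 = N
  U(20) - B(1) = (20-1) mod 26 = 19 = T
  Y(24) - U(20) = (24-20) mod 26 = 4 = E
  H(7) - B(1) = (7-1) mod 26 = 6 = G
  L(11) - U(20) = (11-20) mod 26 = 17 = R
  J(9) - B(1) = (9-1) mod 26 = 8 = I
  N(13) - U(20) = (13-20) mod 26 = 19 = T
  Z(25) - B(1) = (25-1) mod 26 = 24 = Y
Plaintext: INTEGRITY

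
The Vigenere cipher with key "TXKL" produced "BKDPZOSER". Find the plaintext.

Step 1: Extend key: TXKLTXKLT
Step 2: Decrypt each letter (c - k) mod 26:
  B(1) - T(19) = (1-19) mod 26 = 8 = I
  K(10) - X(23) = (10-23) mod 26 = 13 = N
  D(3) - K(10) = (3-10) mod 26 = 19 = T
  P(15) - L(11) = (15-11) mod 26 = 4 = E
  Z(25) - T(19) = (25-19) mod 26 = 6 = G
  O(14) - X(23) = (14-23) mod 26 = 17 = R
  S(18) - K(10) = (18-10) mod 26 = 8 = I
  E(4) - L(11) = (4-11) mod 26 = 19 = T
  R(17) - T(19) = (17-19) mod 26 = 24 = Y
Plaintext: INTEGRITY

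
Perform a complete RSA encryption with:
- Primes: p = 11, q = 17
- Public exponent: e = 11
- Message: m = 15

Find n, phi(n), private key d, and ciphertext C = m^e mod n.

Step 1: n = 11 * 17 = 187.
Step 2: phi(n) = (11-1)(17-1) = 10 * 16 = 160.
Step 3: Find d = 11^(-1) mod 160 = 131.
  Verify: 11 * 131 = 1441 = 1 (mod 160).
Step 4: C = 15^11 mod 187 = 26.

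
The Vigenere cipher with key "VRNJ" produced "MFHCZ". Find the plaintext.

Step 1: Extend key: VRNJV
Step 2: Decrypt each letter (c - k) mod 26:
  M(12) - V(21) = (12-21) mod 26 = 17 = R
  F(5) - R(17) = (5-17) mod 26 = 14 = O
  H(7) - N(13) = (7-13) mod 26 = 20 = U
  C(2) - J(9) = (2-9) mod 26 = 19 = T
  Z(25) - V(21) = (25-21) mod 26 = 4 = E
Plaintext: ROUTE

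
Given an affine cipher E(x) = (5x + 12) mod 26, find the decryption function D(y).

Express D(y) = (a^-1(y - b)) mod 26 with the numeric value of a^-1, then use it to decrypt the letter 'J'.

Step 1: Find a^-1, the modular inverse of 5 mod 26.
Step 2: We need 5 * a^-1 = 1 (mod 26).
Step 3: 5 * 21 = 105 = 4 * 26 + 1, so a^-1 = 21.
Step 4: D(y) = 21(y - 12) mod 26.
Step 5: Apply to 'J' (y = 9): D(9) = 21 * (9 - 12) mod 26 = 21 * -3 mod 26 = 15 -> 'P'.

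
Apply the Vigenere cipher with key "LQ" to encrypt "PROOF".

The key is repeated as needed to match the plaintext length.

Step 1: Repeat key to match plaintext length:
  Plaintext: PROOF
  Key:       LQLQL
Step 2: Encrypt each letter:
  P(15) + L(11) = (15+11) mod 26 = 0 = A
  R(17) + Q(16) = (17+16) mod 26 = 7 = H
  O(14) + L(11) = (14+11) mod 26 = 25 = Z
  O(14) + Q(16) = (14+16) mod 26 = 4 = E
  F(5) + L(11) = (5+11) mod 26 = 16 = Q
Ciphertext: AHZEQ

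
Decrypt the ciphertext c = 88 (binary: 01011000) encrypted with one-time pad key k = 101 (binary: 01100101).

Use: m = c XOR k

Step 1: XOR ciphertext with key:
  Ciphertext: 01011000
  Key:        01100101
  XOR:        00111101
Step 2: Plaintext = 00111101 = 61 in decimal.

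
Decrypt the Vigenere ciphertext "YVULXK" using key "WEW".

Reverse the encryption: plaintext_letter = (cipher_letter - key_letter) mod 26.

Step 1: Extend key: WEWWEW
Step 2: Decrypt each letter (c - k) mod 26:
  Y(24) - W(22) = (24-22) mod 26 = 2 = C
  V(21) - E(4) = (21-4) mod 26 = 17 = R
  U(20) - W(22) = (20-22) mod 26 = 24 = Y
  L(11) - W(22) = (11-22) mod 26 = 15 = P
  X(23) - E(4) = (23-4) mod 26 = 19 = T
  K(10) - W(22) = (10-22) mod 26 = 14 = O
Plaintext: CRYPTO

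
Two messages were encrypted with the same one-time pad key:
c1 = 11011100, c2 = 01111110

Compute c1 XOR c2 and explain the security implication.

Step 1: c1 XOR c2 = (m1 XOR k) XOR (m2 XOR k).
Step 2: By XOR associativity/commutativity: = m1 XOR m2 XOR k XOR k = m1 XOR m2.
Step 3: 11011100 XOR 01111110 = 10100010 = 162.
Step 4: The key cancels out! An attacker learns m1 XOR m2 = 162, revealing the relationship between plaintexts.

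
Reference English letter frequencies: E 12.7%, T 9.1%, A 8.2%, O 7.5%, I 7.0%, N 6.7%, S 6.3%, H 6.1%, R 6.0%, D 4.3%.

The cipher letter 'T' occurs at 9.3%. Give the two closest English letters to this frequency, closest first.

Step 1: Observed frequency of 'T' is 9.3%.
Step 2: Compute distances to each reference frequency and sort:
  T (9.1%): difference = 0.2% <-- BEST
  A (8.2%): difference = 1.1% <-- RUNNER-UP
  O (7.5%): difference = 1.8%
  I (7.0%): difference = 2.3%
  N (6.7%): difference = 2.6%
Step 3: Most likely is 'T' (9.1%, diff 0.2%); second most likely is 'A' (8.2%, diff 1.1%).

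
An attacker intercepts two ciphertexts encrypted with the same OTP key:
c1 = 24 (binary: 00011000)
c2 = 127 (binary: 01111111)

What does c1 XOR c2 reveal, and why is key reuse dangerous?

Step 1: c1 XOR c2 = (m1 XOR k) XOR (m2 XOR k).
Step 2: By XOR associativity/commutativity: = m1 XOR m2 XOR k XOR k = m1 XOR m2.
Step 3: 00011000 XOR 01111111 = 01100111 = 103.
Step 4: The key cancels out! An attacker learns m1 XOR m2 = 103, revealing the relationship between plaintexts.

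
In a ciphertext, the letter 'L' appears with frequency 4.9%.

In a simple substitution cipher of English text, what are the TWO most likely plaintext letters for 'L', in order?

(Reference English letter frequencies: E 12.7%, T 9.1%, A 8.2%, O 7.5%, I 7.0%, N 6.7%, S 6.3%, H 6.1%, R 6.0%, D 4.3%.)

Step 1: Observed frequency of 'L' is 4.9%.
Step 2: Compute distances to each reference frequency and sort:
  D (4.3%): difference = 0.6% <-- BEST
  R (6.0%): difference = 1.1% <-- RUNNER-UP
  H (6.1%): difference = 1.2%
  S (6.3%): difference = 1.4%
  N (6.7%): difference = 1.8%
Step 3: Most likely is 'D' (4.3%, diff 0.6%); second most likely is 'R' (6.0%, diff 1.1%).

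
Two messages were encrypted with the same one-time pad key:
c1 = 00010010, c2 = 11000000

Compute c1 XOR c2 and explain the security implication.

Step 1: c1 XOR c2 = (m1 XOR k) XOR (m2 XOR k).
Step 2: By XOR associativity/commutativity: = m1 XOR m2 XOR k XOR k = m1 XOR m2.
Step 3: 00010010 XOR 11000000 = 11010010 = 210.
Step 4: The key cancels out! An attacker learns m1 XOR m2 = 210, revealing the relationship between plaintexts.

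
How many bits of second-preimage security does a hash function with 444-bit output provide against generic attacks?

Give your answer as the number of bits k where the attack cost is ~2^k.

Step 1: The hash has a 444-bit output.
Step 2: Second-preimage resistance means: given a specific input x, it should be infeasible to find a different y with h(y) = h(x).
With a 444-bit output, a generic search for a second preimage costs about 2^444 evaluations (each trial matches the fixed target with probability 2^-444).
Step 3: Security level = 444 bits.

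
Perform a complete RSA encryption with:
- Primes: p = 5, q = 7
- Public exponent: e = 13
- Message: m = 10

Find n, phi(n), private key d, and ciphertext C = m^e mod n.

Step 1: n = 5 * 7 = 35.
Step 2: phi(n) = (5-1)(7-1) = 4 * 6 = 24.
Step 3: Find d = 13^(-1) mod 24 = 13.
  Verify: 13 * 13 = 169 = 1 (mod 24).
Step 4: C = 10^13 mod 35 = 10.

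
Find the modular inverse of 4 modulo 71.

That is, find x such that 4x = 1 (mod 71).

Step 1: We need x such that 4 * x = 1 (mod 71).
Step 2: Using the extended Euclidean algorithm or trial:
  4 * 18 = 72 = 1 * 71 + 1.
Step 3: Since 72 mod 71 = 1, the inverse is x = 18.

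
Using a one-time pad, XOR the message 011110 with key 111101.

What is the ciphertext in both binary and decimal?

Step 1: Write out the XOR operation bit by bit:
  Message: 011110
  Key:     111101
  XOR:     100011
Step 2: Convert to decimal: 100011 = 35.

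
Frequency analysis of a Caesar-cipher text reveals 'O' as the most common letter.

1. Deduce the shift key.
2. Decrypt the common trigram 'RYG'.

Step 1: In English, 'E' is the most frequent letter (12.7%).
Step 2: The most frequent ciphertext letter is 'O' (position 14).
Step 3: Shift = (14 - 4) mod 26 = 10.
Step 4: Decrypt 'RYG' by shifting back 10:
  R -> H
  Y -> O
  G -> W
Step 5: 'RYG' decrypts to 'HOW'.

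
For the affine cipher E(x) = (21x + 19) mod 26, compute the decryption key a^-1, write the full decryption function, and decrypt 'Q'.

Step 1: Find a^-1, the modular inverse of 21 mod 26.
Step 2: We need 21 * a^-1 = 1 (mod 26).
Step 3: 21 * 5 = 105 = 4 * 26 + 1, so a^-1 = 5.
Step 4: D(y) = 5(y - 19) mod 26.
Step 5: Apply to 'Q' (y = 16): D(16) = 5 * (16 - 19) mod 26 = 5 * -3 mod 26 = 11 -> 'L'.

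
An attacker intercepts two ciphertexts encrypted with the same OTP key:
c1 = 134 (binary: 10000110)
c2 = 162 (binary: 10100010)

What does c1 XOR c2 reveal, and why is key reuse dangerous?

Step 1: c1 XOR c2 = (m1 XOR k) XOR (m2 XOR k).
Step 2: By XOR associativity/commutativity: = m1 XOR m2 XOR k XOR k = m1 XOR m2.
Step 3: 10000110 XOR 10100010 = 00100100 = 36.
Step 4: The key cancels out! An attacker learns m1 XOR m2 = 36, revealing the relationship between plaintexts.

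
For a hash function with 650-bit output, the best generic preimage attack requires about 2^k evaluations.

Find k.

Step 1: The hash has a 650-bit output.
Step 2: Preimage resistance means: given a digest h(x), it should be infeasible to find any input that hashes to it.
With a 650-bit output there are 2^650 possible digests, so a generic brute-force preimage search costs about 2^650 evaluations.
Step 3: Security level = 650 bits.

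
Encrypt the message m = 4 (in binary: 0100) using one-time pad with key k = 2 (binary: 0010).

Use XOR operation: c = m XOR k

Step 1: Write out the XOR operation bit by bit:
  Message: 0100
  Key:     0010
  XOR:     0110
Step 2: Convert to decimal: 0110 = 6.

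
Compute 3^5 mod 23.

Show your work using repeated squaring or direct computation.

Step 1: Compute 3^5 mod 23 step by step, reducing modulo 23 at each step.
  3^1 mod 23 = 3
  3^2 mod 23 = (3 * 3) mod 23 = 9
  3^3 mod 23 = (9 * 3) mod 23 = 4
  3^4 mod 23 = (4 * 3) mod 23 = 12
  3^5 mod 23 = (12 * 3) mod 23 = 13
Step 2: Result = 13.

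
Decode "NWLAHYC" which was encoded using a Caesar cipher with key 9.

Step 1: Reverse the shift by subtracting 9 from each letter position.
  N (position 13) -> position (13-9) mod 26 = 4 -> E
  W (position 22) -> position (22-9) mod 26 = 13 -> N
  L (position 11) -> position (11-9) mod 26 = 2 -> C
  A (position 0) -> position (0-9) mod 26 = 17 -> R
  H (position 7) -> position (7-9) mod 26 = 24 -> Y
  Y (position 24) -> position (24-9) mod 26 = 15 -> P
  C (position 2) -> position (2-9) mod 26 = 19 -> T
Decrypted message: ENCRYPT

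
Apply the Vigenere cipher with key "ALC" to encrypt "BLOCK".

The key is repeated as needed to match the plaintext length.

Step 1: Repeat key to match plaintext length:
  Plaintext: BLOCK
  Key:       ALCAL
Step 2: Encrypt each letter:
  B(1) + A(0) = (1+0) mod 26 = 1 = B
  L(11) + L(11) = (11+11) mod 26 = 22 = W
  O(14) + C(2) = (14+2) mod 26 = 16 = Q
  C(2) + A(0) = (2+0) mod 26 = 2 = C
  K(10) + L(11) = (10+11) mod 26 = 21 = V
Ciphertext: BWQCV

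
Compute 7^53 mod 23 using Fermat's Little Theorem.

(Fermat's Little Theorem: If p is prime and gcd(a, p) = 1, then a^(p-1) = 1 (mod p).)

Step 1: Since 23 is prime, by Fermat's Little Theorem: 7^22 = 1 (mod 23).
Step 2: Reduce exponent: 53 mod 22 = 9.
Step 3: So 7^53 = 7^9 (mod 23).
Step 4: 7^9 mod 23 = 15.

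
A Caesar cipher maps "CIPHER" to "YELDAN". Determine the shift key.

Step 1: Compare first letters: C (position 2) -> Y (position 24).
Step 2: Shift = (24 - 2) mod 26 = 22.
The shift value is 22.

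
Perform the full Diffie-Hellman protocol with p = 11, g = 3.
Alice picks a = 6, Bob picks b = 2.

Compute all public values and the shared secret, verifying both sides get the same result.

Step 1: A = g^a mod p = 3^6 mod 11 = 3.
Step 2: B = g^b mod p = 3^2 mod 11 = 9.
Step 3: Alice computes s = B^a mod p = 9^6 mod 11 = 9.
Step 4: Bob computes s = A^b mod p = 3^2 mod 11 = 9.
Both sides agree: shared secret = 9.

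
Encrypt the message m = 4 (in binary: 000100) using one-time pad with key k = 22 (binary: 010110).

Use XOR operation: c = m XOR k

Step 1: Write out the XOR operation bit by bit:
  Message: 000100
  Key:     010110
  XOR:     010010
Step 2: Convert to decimal: 010010 = 18.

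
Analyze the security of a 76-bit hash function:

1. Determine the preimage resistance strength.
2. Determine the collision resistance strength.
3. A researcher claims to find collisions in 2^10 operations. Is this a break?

Step 1: Preimage resistance requires brute-force of 2^76 operations.
Step 2: Collision resistance (birthday bound) = 2^(76/2) = 2^38.
Step 3: The claimed attack costs 2^10 operations.
Step 4: Since 2^10 < 2^38, the claimed attack beats the generic birthday bound, so collision resistance is broken.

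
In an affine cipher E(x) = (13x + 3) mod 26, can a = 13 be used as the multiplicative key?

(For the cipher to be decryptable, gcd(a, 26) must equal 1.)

Step 1: Compute gcd(13, 26).
Step 2: gcd(13, 26) = 13.
Since gcd = 13 != 1, 13 shares a common factor with 26, so it cannot be used.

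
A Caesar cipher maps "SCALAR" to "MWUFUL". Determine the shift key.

Step 1: Compare first letters: S (position 18) -> M (position 12).
Step 2: Shift = (12 - 18) mod 26 = 20.
The shift value is 20.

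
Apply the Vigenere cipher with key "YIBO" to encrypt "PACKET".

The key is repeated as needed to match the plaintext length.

Step 1: Repeat key to match plaintext length:
  Plaintext: PACKET
  Key:       YIBOYI
Step 2: Encrypt each letter:
  P(15) + Y(24) = (15+24) mod 26 = 13 = N
  A(0) + I(8) = (0+8) mod 26 = 8 = I
  C(2) + B(1) = (2+1) mod 26 = 3 = D
  K(10) + O(14) = (10+14) mod 26 = 24 = Y
  E(4) + Y(24) = (4+24) mod 26 = 2 = C
  T(19) + I(8) = (19+8) mod 26 = 1 = B
Ciphertext: NIDYCB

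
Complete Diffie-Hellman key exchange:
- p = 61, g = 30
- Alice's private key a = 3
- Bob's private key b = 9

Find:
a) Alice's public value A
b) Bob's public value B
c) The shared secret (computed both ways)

Step 1: A = g^a mod p = 30^3 mod 61 = 38.
Step 2: B = g^b mod p = 30^9 mod 61 = 33.
Step 3: Alice computes s = B^a mod p = 33^3 mod 61 = 8.
Step 4: Bob computes s = A^b mod p = 38^9 mod 61 = 8.
Both sides agree: shared secret = 8.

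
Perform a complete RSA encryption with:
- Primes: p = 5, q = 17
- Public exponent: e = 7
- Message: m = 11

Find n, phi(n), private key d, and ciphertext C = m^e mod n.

Step 1: n = 5 * 17 = 85.
Step 2: phi(n) = (5-1)(17-1) = 4 * 16 = 64.
Step 3: Find d = 7^(-1) mod 64 = 55.
  Verify: 7 * 55 = 385 = 1 (mod 64).
Step 4: C = 11^7 mod 85 = 71.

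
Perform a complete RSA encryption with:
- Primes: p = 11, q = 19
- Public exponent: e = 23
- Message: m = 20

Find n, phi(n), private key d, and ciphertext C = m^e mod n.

Step 1: n = 11 * 19 = 209.
Step 2: phi(n) = (11-1)(19-1) = 10 * 18 = 180.
Step 3: Find d = 23^(-1) mod 180 = 47.
  Verify: 23 * 47 = 1081 = 1 (mod 180).
Step 4: C = 20^23 mod 209 = 58.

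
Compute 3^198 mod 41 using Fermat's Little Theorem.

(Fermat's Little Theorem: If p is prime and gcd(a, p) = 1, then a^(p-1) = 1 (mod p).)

Step 1: Since 41 is prime, by Fermat's Little Theorem: 3^40 = 1 (mod 41).
Step 2: Reduce exponent: 198 mod 40 = 38.
Step 3: So 3^198 = 3^38 (mod 41).
Step 4: 3^38 mod 41 = 32.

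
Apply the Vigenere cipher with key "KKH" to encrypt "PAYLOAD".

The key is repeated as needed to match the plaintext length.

Step 1: Repeat key to match plaintext length:
  Plaintext: PAYLOAD
  Key:       KKHKKHK
Step 2: Encrypt each letter:
  P(15) + K(10) = (15+10) mod 26 = 25 = Z
  A(0) + K(10) = (0+10) mod 26 = 10 = K
  Y(24) + H(7) = (24+7) mod 26 = 5 = F
  L(11) + K(10) = (11+10) mod 26 = 21 = V
  O(14) + K(10) = (14+10) mod 26 = 24 = Y
  A(0) + H(7) = (0+7) mod 26 = 7 = H
  D(3) + K(10) = (3+10) mod 26 = 13 = N
Ciphertext: ZKFVYHN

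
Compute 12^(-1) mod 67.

Step 1: We need x such that 12 * x = 1 (mod 67).
Step 2: Using the extended Euclidean algorithm or trial:
  12 * 28 = 336 = 5 * 67 + 1.
Step 3: Since 336 mod 67 = 1, the inverse is x = 28.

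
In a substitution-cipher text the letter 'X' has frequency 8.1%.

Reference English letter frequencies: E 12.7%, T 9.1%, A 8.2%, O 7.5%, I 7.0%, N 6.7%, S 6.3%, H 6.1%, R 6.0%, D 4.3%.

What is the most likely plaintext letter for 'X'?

Step 1: The observed frequency is 8.1%.
Step 2: Compare with English frequencies:
  E: 12.7% (difference: 4.6%)
  T: 9.1% (difference: 1.0%)
  A: 8.2% (difference: 0.1%) <-- closest
  O: 7.5% (difference: 0.6%)
  I: 7.0% (difference: 1.1%)
  N: 6.7% (difference: 1.4%)
  S: 6.3% (difference: 1.8%)
  H: 6.1% (difference: 2.0%)
  R: 6.0% (difference: 2.1%)
  D: 4.3% (difference: 3.8%)
Step 3: 'X' most likely represents 'A' (frequency 8.2%).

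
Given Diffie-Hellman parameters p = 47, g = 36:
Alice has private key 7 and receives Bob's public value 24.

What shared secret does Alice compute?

Step 1: s = B^a mod p = 24^7 mod 47.
  24^1 mod 47 = 24
  24^2 mod 47 = (24 * 24) mod 47 = 12
  24^3 mod 47 = (12 * 24) mod 47 = 6
  24^4 mod 47 = (6 * 24) mod 47 = 3
  24^5 mod 47 = (3 * 24) mod 47 = 25
  24^6 mod 47 = (25 * 24) mod 47 = 36
  24^7 mod 47 = (36 * 24) mod 47 = 18
Result: shared secret = 18.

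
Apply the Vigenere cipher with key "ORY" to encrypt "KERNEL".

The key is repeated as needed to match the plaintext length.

Step 1: Repeat key to match plaintext length:
  Plaintext: KERNEL
  Key:       ORYORY
Step 2: Encrypt each letter:
  K(10) + O(14) = (10+14) mod 26 = 24 = Y
  E(4) + R(17) = (4+17) mod 26 = 21 = V
  R(17) + Y(24) = (17+24) mod 26 = 15 = P
  N(13) + O(14) = (13+14) mod 26 = 1 = B
  E(4) + R(17) = (4+17) mod 26 = 21 = V
  L(11) + Y(24) = (11+24) mod 26 = 9 = J
Ciphertext: YVPBVJ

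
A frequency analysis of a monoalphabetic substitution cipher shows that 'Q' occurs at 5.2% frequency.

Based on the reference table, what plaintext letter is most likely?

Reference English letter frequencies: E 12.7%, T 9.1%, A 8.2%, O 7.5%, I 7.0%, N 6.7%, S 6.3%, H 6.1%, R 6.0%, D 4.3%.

Step 1: The observed frequency is 5.2%.
Step 2: Compare with English frequencies:
  E: 12.7% (difference: 7.5%)
  T: 9.1% (difference: 3.9%)
  A: 8.2% (difference: 3.0%)
  O: 7.5% (difference: 2.3%)
  I: 7.0% (difference: 1.8%)
  N: 6.7% (difference: 1.5%)
  S: 6.3% (difference: 1.1%)
  H: 6.1% (difference: 0.9%)
  R: 6.0% (difference: 0.8%) <-- closest
  D: 4.3% (difference: 0.9%)
Step 3: 'Q' most likely represents 'R' (frequency 6.0%).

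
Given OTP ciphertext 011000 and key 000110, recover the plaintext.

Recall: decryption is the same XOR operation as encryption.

Step 1: XOR ciphertext with key:
  Ciphertext: 011000
  Key:        000110
  XOR:        011110
Step 2: Plaintext = 011110 = 30 in decimal.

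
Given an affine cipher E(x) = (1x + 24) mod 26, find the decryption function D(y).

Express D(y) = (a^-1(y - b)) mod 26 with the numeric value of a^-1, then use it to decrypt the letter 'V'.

Step 1: Find a^-1, the modular inverse of 1 mod 26.
Step 2: We need 1 * a^-1 = 1 (mod 26).
Step 3: 1 * 1 = 1 = 0 * 26 + 1, so a^-1 = 1.
Step 4: D(y) = 1(y - 24) mod 26.
Step 5: Apply to 'V' (y = 21): D(21) = 1 * (21 - 24) mod 26 = 1 * -3 mod 26 = 23 -> 'X'.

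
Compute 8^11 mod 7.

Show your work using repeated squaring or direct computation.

Step 1: Compute 8^11 mod 7 step by step, reducing modulo 7 at each step.
  8^1 mod 7 = 1
  8^2 mod 7 = (1 * 8) mod 7 = 1
  8^3 mod 7 = (1 * 8) mod 7 = 1
  8^4 mod 7 = (1 * 8) mod 7 = 1
  8^5 mod 7 = (1 * 8) mod 7 = 1
  8^6 mod 7 = (1 * 8) mod 7 = 1
  8^7 mod 7 = (1 * 8) mod 7 = 1
  8^8 mod 7 = (1 * 8) mod 7 = 1
  8^9 mod 7 = (1 * 8) mod 7 = 1
  8^10 mod 7 = (1 * 8) mod 7 = 1
  8^11 mod 7 = (1 * 8) mod 7 = 1
Step 2: Result = 1.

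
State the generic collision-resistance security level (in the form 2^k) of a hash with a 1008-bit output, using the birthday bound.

Step 1: The birthday paradox gives collision probability ~50% after sqrt(2^n) = 2^(n/2) hashes.
Step 2: For 1008-bit output: 2^(1008/2) = 2^504.
Step 3: Approximately 2^504 hash computations needed.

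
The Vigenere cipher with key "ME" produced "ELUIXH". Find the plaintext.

Step 1: Extend key: MEMEME
Step 2: Decrypt each letter (c - k) mod 26:
  E(4) - M(12) = (4-12) mod 26 = 18 = S
  L(11) - E(4) = (11-4) mod 26 = 7 = H
  U(20) - M(12) = (20-12) mod 26 = 8 = I
  I(8) - E(4) = (8-4) mod 26 = 4 = E
  X(23) - M(12) = (23-12) mod 26 = 11 = L
  H(7) - E(4) = (7-4) mod 26 = 3 = D
Plaintext: SHIELD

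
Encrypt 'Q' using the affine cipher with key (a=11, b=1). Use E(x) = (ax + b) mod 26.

Step 1: Convert 'Q' to number: x = 16.
Step 2: E(16) = (11 * 16 + 1) mod 26 = 177 mod 26 = 21.
Step 3: Convert 21 back to letter: V.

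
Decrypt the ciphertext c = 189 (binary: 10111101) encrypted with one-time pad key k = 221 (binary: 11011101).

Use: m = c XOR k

Step 1: XOR ciphertext with key:
  Ciphertext: 10111101
  Key:        11011101
  XOR:        01100000
Step 2: Plaintext = 01100000 = 96 in decimal.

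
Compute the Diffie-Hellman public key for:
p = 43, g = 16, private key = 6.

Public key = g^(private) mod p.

Step 1: A = g^a mod p = 16^6 mod 43.
  16^1 mod 43 = 16
  16^2 mod 43 = (16 * 16) mod 43 = 41
  16^3 mod 43 = (41 * 16) mod 43 = 11
  16^4 mod 43 = (11 * 16) mod 43 = 4
  16^5 mod 43 = (4 * 16) mod 43 = 21
  16^6 mod 43 = (21 * 16) mod 43 = 35
Result: A = 35.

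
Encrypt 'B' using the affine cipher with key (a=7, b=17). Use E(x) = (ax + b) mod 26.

Step 1: Convert 'B' to number: x = 1.
Step 2: E(1) = (7 * 1 + 17) mod 26 = 24 mod 26 = 24.
Step 3: Convert 24 back to letter: Y.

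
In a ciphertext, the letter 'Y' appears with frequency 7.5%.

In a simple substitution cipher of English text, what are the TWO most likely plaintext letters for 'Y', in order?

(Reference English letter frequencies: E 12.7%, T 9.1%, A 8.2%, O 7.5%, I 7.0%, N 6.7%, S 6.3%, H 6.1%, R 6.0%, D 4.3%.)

Step 1: Observed frequency of 'Y' is 7.5%.
Step 2: Compute distances to each reference frequency and sort:
  O (7.5%): difference = 0.0% <-- BEST
  I (7.0%): difference = 0.5% <-- RUNNER-UP
  A (8.2%): difference = 0.7%
  N (6.7%): difference = 0.8%
  S (6.3%): difference = 1.2%
Step 3: Most likely is 'O' (7.5%, diff 0.0%); second most likely is 'I' (7.0%, diff 0.5%).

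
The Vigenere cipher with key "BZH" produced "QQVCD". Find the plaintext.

Step 1: Extend key: BZHBZ
Step 2: Decrypt each letter (c - k) mod 26:
  Q(16) - B(1) = (16-1) mod 26 = 15 = P
  Q(16) - Z(25) = (16-25) mod 26 = 17 = R
  V(21) - H(7) = (21-7) mod 26 = 14 = O
  C(2) - B(1) = (2-1) mod 26 = 1 = B
  D(3) - Z(25) = (3-25) mod 26 = 4 = E
Plaintext: PROBE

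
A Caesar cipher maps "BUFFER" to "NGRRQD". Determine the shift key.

Step 1: Compare first letters: B (position 1) -> N (position 13).
Step 2: Shift = (13 - 1) mod 26 = 12.
The shift value is 12.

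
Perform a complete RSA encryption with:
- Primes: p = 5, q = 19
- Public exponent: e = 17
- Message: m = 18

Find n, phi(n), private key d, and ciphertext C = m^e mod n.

Step 1: n = 5 * 19 = 95.
Step 2: phi(n) = (5-1)(19-1) = 4 * 18 = 72.
Step 3: Find d = 17^(-1) mod 72 = 17.
  Verify: 17 * 17 = 289 = 1 (mod 72).
Step 4: C = 18^17 mod 95 = 18.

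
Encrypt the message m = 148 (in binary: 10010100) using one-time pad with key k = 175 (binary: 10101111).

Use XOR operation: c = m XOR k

Step 1: Write out the XOR operation bit by bit:
  Message: 10010100
  Key:     10101111
  XOR:     00111011
Step 2: Convert to decimal: 00111011 = 59.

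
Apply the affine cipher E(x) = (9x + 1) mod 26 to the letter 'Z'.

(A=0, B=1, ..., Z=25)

Step 1: Convert 'Z' to number: x = 25.
Step 2: E(25) = (9 * 25 + 1) mod 26 = 226 mod 26 = 18.
Step 3: Convert 18 back to letter: S.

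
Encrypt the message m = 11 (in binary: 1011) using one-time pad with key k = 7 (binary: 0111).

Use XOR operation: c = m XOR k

Step 1: Write out the XOR operation bit by bit:
  Message: 1011
  Key:     0111
  XOR:     1100
Step 2: Convert to decimal: 1100 = 12.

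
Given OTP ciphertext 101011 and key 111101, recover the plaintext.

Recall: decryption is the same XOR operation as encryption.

Step 1: XOR ciphertext with key:
  Ciphertext: 101011
  Key:        111101
  XOR:        010110
Step 2: Plaintext = 010110 = 22 in decimal.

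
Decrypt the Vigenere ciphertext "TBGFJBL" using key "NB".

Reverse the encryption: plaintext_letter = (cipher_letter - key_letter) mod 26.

Step 1: Extend key: NBNBNBN
Step 2: Decrypt each letter (c - k) mod 26:
  T(19) - N(13) = (19-13) mod 26 = 6 = G
  B(1) - B(1) = (1-1) mod 26 = 0 = A
  G(6) - N(13) = (6-13) mod 26 = 19 = T
  F(5) - B(1) = (5-1) mod 26 = 4 = E
  J(9) - N(13) = (9-13) mod 26 = 22 = W
  B(1) - B(1) = (1-1) mod 26 = 0 = A
  L(11) - N(13) = (11-13) mod 26 = 24 = Y
Plaintext: GATEWAY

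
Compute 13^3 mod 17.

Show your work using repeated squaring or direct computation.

Step 1: Compute 13^3 mod 17 step by step, reducing modulo 17 at each step.
  13^1 mod 17 = 13
  13^2 mod 17 = (13 * 13) mod 17 = 16
  13^3 mod 17 = (16 * 13) mod 17 = 4
Step 2: Result = 4.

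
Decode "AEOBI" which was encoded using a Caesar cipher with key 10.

Step 1: Reverse the shift by subtracting 10 from each letter position.
  A (position 0) -> position (0-10) mod 26 = 16 -> Q
  E (position 4) -> position (4-10) mod 26 = 20 -> U
  O (position 14) -> position (14-10) mod 26 = 4 -> E
  B (position 1) -> position (1-10) mod 26 = 17 -> R
  I (position 8) -> position (8-10) mod 26 = 24 -> Y
Decrypted message: QUERY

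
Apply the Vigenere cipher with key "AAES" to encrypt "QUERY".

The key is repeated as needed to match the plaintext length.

Step 1: Repeat key to match plaintext length:
  Plaintext: QUERY
  Key:       AAESA
Step 2: Encrypt each letter:
  Q(16) + A(0) = (16+0) mod 26 = 16 = Q
  U(20) + A(0) = (20+0) mod 26 = 20 = U
  E(4) + E(4) = (4+4) mod 26 = 8 = I
  R(17) + S(18) = (17+18) mod 26 = 9 = J
  Y(24) + A(0) = (24+0) mod 26 = 24 = Y
Ciphertext: QUIJY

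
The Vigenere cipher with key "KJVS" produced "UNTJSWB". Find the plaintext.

Step 1: Extend key: KJVSKJV
Step 2: Decrypt each letter (c - k) mod 26:
  U(20) - K(10) = (20-10) mod 26 = 10 = K
  N(13) - J(9) = (13-9) mod 26 = 4 = E
  T(19) - V(21) = (19-21) mod 26 = 24 = Y
  J(9) - S(18) = (9-18) mod 26 = 17 = R
  S(18) - K(10) = (18-10) mod 26 = 8 = I
  W(22) - J(9) = (22-9) mod 26 = 13 = N
  B(1) - V(21) = (1-21) mod 26 = 6 = G
Plaintext: KEYRING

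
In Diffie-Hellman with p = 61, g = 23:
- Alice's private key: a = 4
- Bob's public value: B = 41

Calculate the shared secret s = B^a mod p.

Step 1: s = B^a mod p = 41^4 mod 61.
  41^1 mod 61 = 41
  41^2 mod 61 = (41 * 41) mod 61 = 34
  41^3 mod 61 = (34 * 41) mod 61 = 52
  41^4 mod 61 = (52 * 41) mod 61 = 58
Result: shared secret = 58.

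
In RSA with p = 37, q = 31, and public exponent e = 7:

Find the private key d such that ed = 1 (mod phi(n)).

Step 1: n = 37 * 31 = 1147.
Step 2: phi(n) = 36 * 30 = 1080.
Step 3: Find d such that 7 * d = 1 (mod 1080).
Step 4: d = 7^(-1) mod 1080 = 463.
Verification: 7 * 463 = 3241 = 3 * 1080 + 1.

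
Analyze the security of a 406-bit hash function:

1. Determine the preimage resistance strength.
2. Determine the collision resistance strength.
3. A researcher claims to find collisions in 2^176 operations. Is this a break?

Step 1: Preimage resistance requires brute-force of 2^406 operations.
Step 2: Collision resistance (birthday bound) = 2^(406/2) = 2^203.
Step 3: The claimed attack costs 2^176 operations.
Step 4: Since 2^176 < 2^203, the claimed attack beats the generic birthday bound, so collision resistance is broken.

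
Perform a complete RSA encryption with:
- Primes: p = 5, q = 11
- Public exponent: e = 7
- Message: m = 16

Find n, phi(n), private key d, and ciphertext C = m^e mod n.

Step 1: n = 5 * 11 = 55.
Step 2: phi(n) = (5-1)(11-1) = 4 * 10 = 40.
Step 3: Find d = 7^(-1) mod 40 = 23.
  Verify: 7 * 23 = 161 = 1 (mod 40).
Step 4: C = 16^7 mod 55 = 36.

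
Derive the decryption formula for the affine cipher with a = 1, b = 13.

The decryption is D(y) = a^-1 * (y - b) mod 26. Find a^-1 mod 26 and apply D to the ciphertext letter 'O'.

Step 1: Find a^-1, the modular inverse of 1 mod 26.
Step 2: We need 1 * a^-1 = 1 (mod 26).
Step 3: 1 * 1 = 1 = 0 * 26 + 1, so a^-1 = 1.
Step 4: D(y) = 1(y - 13) mod 26.
Step 5: Apply to 'O' (y = 14): D(14) = 1 * (14 - 13) mod 26 = 1 * 1 mod 26 = 1 -> 'B'.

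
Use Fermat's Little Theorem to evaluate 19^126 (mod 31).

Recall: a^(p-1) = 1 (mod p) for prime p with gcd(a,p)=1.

Step 1: Since 31 is prime, by Fermat's Little Theorem: 19^30 = 1 (mod 31).
Step 2: Reduce exponent: 126 mod 30 = 6.
Step 3: So 19^126 = 19^6 (mod 31).
Step 4: 19^6 mod 31 = 2.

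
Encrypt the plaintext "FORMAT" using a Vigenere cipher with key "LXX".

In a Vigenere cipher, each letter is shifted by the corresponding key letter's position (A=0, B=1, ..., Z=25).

Step 1: Repeat key to match plaintext length:
  Plaintext: FORMAT
  Key:       LXXLXX
Step 2: Encrypt each letter:
  F(5) + L(11) = (5+11) mod 26 = 16 = Q
  O(14) + X(23) = (14+23) mod 26 = 11 = L
  R(17) + X(23) = (17+23) mod 26 = 14 = O
  M(12) + L(11) = (12+11) mod 26 = 23 = X
  A(0) + X(23) = (0+23) mod 26 = 23 = X
  T(19) + X(23) = (19+23) mod 26 = 16 = Q
Ciphertext: QLOXXQ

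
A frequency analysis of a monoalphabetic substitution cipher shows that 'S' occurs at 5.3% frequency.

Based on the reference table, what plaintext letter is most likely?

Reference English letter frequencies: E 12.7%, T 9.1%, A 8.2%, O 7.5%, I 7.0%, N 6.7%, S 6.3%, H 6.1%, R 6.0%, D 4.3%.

Step 1: The observed frequency is 5.3%.
Step 2: Compare with English frequencies:
  E: 12.7% (difference: 7.4%)
  T: 9.1% (difference: 3.8%)
  A: 8.2% (difference: 2.9%)
  O: 7.5% (difference: 2.2%)
  I: 7.0% (difference: 1.7%)
  N: 6.7% (difference: 1.4%)
  S: 6.3% (difference: 1.0%)
  H: 6.1% (difference: 0.8%)
  R: 6.0% (difference: 0.7%) <-- closest
  D: 4.3% (difference: 1.0%)
Step 3: 'S' most likely represents 'R' (frequency 6.0%).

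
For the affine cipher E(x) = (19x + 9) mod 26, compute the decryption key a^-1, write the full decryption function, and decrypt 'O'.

Step 1: Find a^-1, the modular inverse of 19 mod 26.
Step 2: We need 19 * a^-1 = 1 (mod 26).
Step 3: 19 * 11 = 209 = 8 * 26 + 1, so a^-1 = 11.
Step 4: D(y) = 11(y - 9) mod 26.
Step 5: Apply to 'O' (y = 14): D(14) = 11 * (14 - 9) mod 26 = 11 * 5 mod 26 = 3 -> 'D'.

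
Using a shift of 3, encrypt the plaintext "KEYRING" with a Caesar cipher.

Step 1: For each letter, shift forward by 3 positions (mod 26).
  K (position 10) -> position (10+3) mod 26 = 13 -> N
  E (position 4) -> position (4+3) mod 26 = 7 -> H
  Y (position 24) -> position (24+3) mod 26 = 1 -> B
  R (position 17) -> position (17+3) mod 26 = 20 -> U
  I (position 8) -> position (8+3) mod 26 = 11 -> L
  N (position 13) -> position (13+3) mod 26 = 16 -> Q
  G (position 6) -> position (6+3) mod 26 = 9 -> J
Result: NHBULQJ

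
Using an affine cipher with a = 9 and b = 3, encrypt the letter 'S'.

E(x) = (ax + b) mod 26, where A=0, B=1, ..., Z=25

Step 1: Convert 'S' to number: x = 18.
Step 2: E(18) = (9 * 18 + 3) mod 26 = 165 mod 26 = 9.
Step 3: Convert 9 back to letter: J.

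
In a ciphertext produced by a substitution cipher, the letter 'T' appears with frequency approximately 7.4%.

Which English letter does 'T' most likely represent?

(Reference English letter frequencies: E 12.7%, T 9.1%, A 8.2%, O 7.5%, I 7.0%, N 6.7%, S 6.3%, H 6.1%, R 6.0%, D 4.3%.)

Step 1: The observed frequency is 7.4%.
Step 2: Compare with English frequencies:
  E: 12.7% (difference: 5.3%)
  T: 9.1% (difference: 1.7%)
  A: 8.2% (difference: 0.8%)
  O: 7.5% (difference: 0.1%) <-- closest
  I: 7.0% (difference: 0.4%)
  N: 6.7% (difference: 0.7%)
  S: 6.3% (difference: 1.1%)
  H: 6.1% (difference: 1.3%)
  R: 6.0% (difference: 1.4%)
  D: 4.3% (difference: 3.1%)
Step 3: 'T' most likely represents 'O' (frequency 7.5%).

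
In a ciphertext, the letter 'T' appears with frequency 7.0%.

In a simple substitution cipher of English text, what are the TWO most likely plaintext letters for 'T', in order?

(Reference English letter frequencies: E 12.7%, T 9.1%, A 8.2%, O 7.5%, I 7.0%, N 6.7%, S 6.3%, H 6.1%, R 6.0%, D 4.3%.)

Step 1: Observed frequency of 'T' is 7.0%.
Step 2: Compute distances to each reference frequency and sort:
  I (7.0%): difference = 0.0% <-- BEST
  N (6.7%): difference = 0.3% <-- RUNNER-UP
  O (7.5%): difference = 0.5%
  S (6.3%): difference = 0.7%
  H (6.1%): difference = 0.9%
Step 3: Most likely is 'I' (7.0%, diff 0.0%); second most likely is 'N' (6.7%, diff 0.3%).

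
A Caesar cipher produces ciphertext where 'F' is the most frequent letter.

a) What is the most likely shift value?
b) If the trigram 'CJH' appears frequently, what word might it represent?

Step 1: In English, 'E' is the most frequent letter (12.7%).
Step 2: The most frequent ciphertext letter is 'F' (position 5).
Step 3: Shift = (5 - 4) mod 26 = 1.
Step 4: Decrypt 'CJH' by shifting back 1:
  C -> B
  J -> I
  H -> G
Step 5: 'CJH' decrypts to 'BIG'.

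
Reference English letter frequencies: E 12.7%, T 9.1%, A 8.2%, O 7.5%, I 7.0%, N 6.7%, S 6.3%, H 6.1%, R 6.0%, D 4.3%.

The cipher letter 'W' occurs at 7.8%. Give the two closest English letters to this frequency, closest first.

Step 1: Observed frequency of 'W' is 7.8%.
Step 2: Compute distances to each reference frequency and sort:
  O (7.5%): difference = 0.3% <-- BEST
  A (8.2%): difference = 0.4% <-- RUNNER-UP
  I (7.0%): difference = 0.8%
  N (6.7%): difference = 1.1%
  T (9.1%): difference = 1.3%
Step 3: Most likely is 'O' (7.5%, diff 0.3%); second most likely is 'A' (8.2%, diff 0.4%).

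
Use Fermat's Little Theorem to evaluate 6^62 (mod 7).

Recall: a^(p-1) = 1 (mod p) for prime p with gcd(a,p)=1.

Step 1: Since 7 is prime, by Fermat's Little Theorem: 6^6 = 1 (mod 7).
Step 2: Reduce exponent: 62 mod 6 = 2.
Step 3: So 6^62 = 6^2 (mod 7).
Step 4: 6^2 mod 7 = 1.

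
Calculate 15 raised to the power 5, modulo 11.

Step 1: Compute 15^5 mod 11 step by step, reducing modulo 11 at each step.
  15^1 mod 11 = 4
  15^2 mod 11 = (4 * 15) mod 11 = 5
  15^3 mod 11 = (5 * 15) mod 11 = 9
  15^4 mod 11 = (9 * 15) mod 11 = 3
  15^5 mod 11 = (3 * 15) mod 11 = 1
Step 2: Result = 1.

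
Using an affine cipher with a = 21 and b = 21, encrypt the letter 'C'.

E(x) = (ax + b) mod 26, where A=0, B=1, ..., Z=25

Step 1: Convert 'C' to number: x = 2.
Step 2: E(2) = (21 * 2 + 21) mod 26 = 63 mod 26 = 11.
Step 3: Convert 11 back to letter: L.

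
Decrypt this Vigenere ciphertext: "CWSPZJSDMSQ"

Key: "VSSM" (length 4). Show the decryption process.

Step 1: Key 'VSSM' has length 4. Extended key: VSSMVSSMVSS
Step 2: Decrypt each position:
  C(2) - V(21) = 7 = H
  W(22) - S(18) = 4 = E
  S(18) - S(18) = 0 = A
  P(15) - M(12) = 3 = D
  Z(25) - V(21) = 4 = E
  J(9) - S(18) = 17 = R
  S(18) - S(18) = 0 = A
  D(3) - M(12) = 17 = R
  M(12) - V(21) = 17 = R
  S(18) - S(18) = 0 = A
  Q(16) - S(18) = 24 = Y
Plaintext: HEADERARRAY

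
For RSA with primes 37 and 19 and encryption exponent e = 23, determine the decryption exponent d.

Step 1: n = 37 * 19 = 703.
Step 2: phi(n) = 36 * 18 = 648.
Step 3: Find d such that 23 * d = 1 (mod 648).
Step 4: d = 23^(-1) mod 648 = 479.
Verification: 23 * 479 = 11017 = 17 * 648 + 1.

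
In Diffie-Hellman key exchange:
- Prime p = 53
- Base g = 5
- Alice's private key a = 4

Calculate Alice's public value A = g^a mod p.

Step 1: A = g^a mod p = 5^4 mod 53.
  5^1 mod 53 = 5
  5^2 mod 53 = (5 * 5) mod 53 = 25
  5^3 mod 53 = (25 * 5) mod 53 = 19
  5^4 mod 53 = (19 * 5) mod 53 = 42
Result: A = 42.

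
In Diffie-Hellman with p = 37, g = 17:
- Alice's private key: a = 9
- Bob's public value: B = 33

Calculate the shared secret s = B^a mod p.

Step 1: s = B^a mod p = 33^9 mod 37.
  33^1 mod 37 = 33
  33^2 mod 37 = (33 * 33) mod 37 = 16
  33^3 mod 37 = (16 * 33) mod 37 = 10
  33^4 mod 37 = (10 * 33) mod 37 = 34
  33^5 mod 37 = (34 * 33) mod 37 = 12
  33^6 mod 37 = (12 * 33) mod 37 = 26
  33^7 mod 37 = (26 * 33) mod 37 = 7
  33^8 mod 37 = (7 * 33) mod 37 = 9
  33^9 mod 37 = (9 * 33) mod 37 = 1
Result: shared secret = 1.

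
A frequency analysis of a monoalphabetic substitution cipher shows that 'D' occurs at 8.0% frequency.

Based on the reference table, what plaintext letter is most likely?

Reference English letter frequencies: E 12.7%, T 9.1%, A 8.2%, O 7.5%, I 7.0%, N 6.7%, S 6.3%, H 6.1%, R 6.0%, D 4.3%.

Step 1: The observed frequency is 8.0%.
Step 2: Compare with English frequencies:
  E: 12.7% (difference: 4.7%)
  T: 9.1% (difference: 1.1%)
  A: 8.2% (difference: 0.2%) <-- closest
  O: 7.5% (difference: 0.5%)
  I: 7.0% (difference: 1.0%)
  N: 6.7% (difference: 1.3%)
  S: 6.3% (difference: 1.7%)
  H: 6.1% (difference: 1.9%)
  R: 6.0% (difference: 2.0%)
  D: 4.3% (difference: 3.7%)
Step 3: 'D' most likely represents 'A' (frequency 8.2%).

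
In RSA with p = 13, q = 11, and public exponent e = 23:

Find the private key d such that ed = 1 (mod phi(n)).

Step 1: n = 13 * 11 = 143.
Step 2: phi(n) = 12 * 10 = 120.
Step 3: Find d such that 23 * d = 1 (mod 120).
Step 4: d = 23^(-1) mod 120 = 47.
Verification: 23 * 47 = 1081 = 9 * 120 + 1.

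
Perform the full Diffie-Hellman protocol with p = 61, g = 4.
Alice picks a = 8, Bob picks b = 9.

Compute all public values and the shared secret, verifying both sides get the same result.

Step 1: A = g^a mod p = 4^8 mod 61 = 22.
Step 2: B = g^b mod p = 4^9 mod 61 = 27.
Step 3: Alice computes s = B^a mod p = 27^8 mod 61 = 20.
Step 4: Bob computes s = A^b mod p = 22^9 mod 61 = 20.
Both sides agree: shared secret = 20.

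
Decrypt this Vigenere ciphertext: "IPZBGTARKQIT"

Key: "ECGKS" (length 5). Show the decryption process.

Step 1: Key 'ECGKS' has length 5. Extended key: ECGKSECGKSEC
Step 2: Decrypt each position:
  I(8) - E(4) = 4 = E
  P(15) - C(2) = 13 = N
  Z(25) - G(6) = 19 = T
  B(1) - K(10) = 17 = R
  G(6) - S(18) = 14 = O
  T(19) - E(4) = 15 = P
  A(0) - C(2) = 24 = Y
  R(17) - G(6) = 11 = L
  K(10) - K(10) = 0 = A
  Q(16) - S(18) = 24 = Y
  I(8) - E(4) = 4 = E
  T(19) - C(2) = 17 = R
Plaintext: ENTROPYLAYER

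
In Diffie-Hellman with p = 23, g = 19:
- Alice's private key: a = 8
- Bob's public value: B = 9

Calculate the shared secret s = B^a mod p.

Step 1: s = B^a mod p = 9^8 mod 23.
  9^1 mod 23 = 9
  9^2 mod 23 = (9 * 9) mod 23 = 12
  9^3 mod 23 = (12 * 9) mod 23 = 16
  9^4 mod 23 = (16 * 9) mod 23 = 6
  9^5 mod 23 = (6 * 9) mod 23 = 8
  9^6 mod 23 = (8 * 9) mod 23 = 3
  9^7 mod 23 = (3 * 9) mod 23 = 4
  9^8 mod 23 = (4 * 9) mod 23 = 13
Result: shared secret = 13.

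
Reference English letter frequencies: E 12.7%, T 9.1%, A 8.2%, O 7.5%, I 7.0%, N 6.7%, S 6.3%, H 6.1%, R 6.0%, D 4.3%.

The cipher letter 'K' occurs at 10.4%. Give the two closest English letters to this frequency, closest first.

Step 1: Observed frequency of 'K' is 10.4%.
Step 2: Compute distances to each reference frequency and sort:
  T (9.1%): difference = 1.3% <-- BEST
  A (8.2%): difference = 2.2% <-- RUNNER-UP
  E (12.7%): difference = 2.3%
  O (7.5%): difference = 2.9%
  I (7.0%): difference = 3.4%
Step 3: Most likely is 'T' (9.1%, diff 1.3%); second most likely is 'A' (8.2%, diff 2.2%).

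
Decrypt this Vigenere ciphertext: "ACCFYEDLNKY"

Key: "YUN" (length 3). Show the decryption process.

Step 1: Key 'YUN' has length 3. Extended key: YUNYUNYUNYU
Step 2: Decrypt each position:
  A(0) - Y(24) = 2 = C
  C(2) - U(20) = 8 = I
  C(2) - N(13) = 15 = P
  F(5) - Y(24) = 7 = H
  Y(24) - U(20) = 4 = E
  E(4) - N(13) = 17 = R
  D(3) - Y(24) = 5 = F
  L(11) - U(20) = 17 = R
  N(13) - N(13) = 0 = A
  K(10) - Y(24) = 12 = M
  Y(24) - U(20) = 4 = E
Plaintext: CIPHERFRAME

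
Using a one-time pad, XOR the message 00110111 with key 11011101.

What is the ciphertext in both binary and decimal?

Step 1: Write out the XOR operation bit by bit:
  Message: 00110111
  Key:     11011101
  XOR:     11101010
Step 2: Convert to decimal: 11101010 = 234.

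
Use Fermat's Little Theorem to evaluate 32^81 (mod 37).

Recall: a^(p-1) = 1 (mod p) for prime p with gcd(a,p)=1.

Step 1: Since 37 is prime, by Fermat's Little Theorem: 32^36 = 1 (mod 37).
Step 2: Reduce exponent: 81 mod 36 = 9.
Step 3: So 32^81 = 32^9 (mod 37).
Step 4: 32^9 mod 37 = 31.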